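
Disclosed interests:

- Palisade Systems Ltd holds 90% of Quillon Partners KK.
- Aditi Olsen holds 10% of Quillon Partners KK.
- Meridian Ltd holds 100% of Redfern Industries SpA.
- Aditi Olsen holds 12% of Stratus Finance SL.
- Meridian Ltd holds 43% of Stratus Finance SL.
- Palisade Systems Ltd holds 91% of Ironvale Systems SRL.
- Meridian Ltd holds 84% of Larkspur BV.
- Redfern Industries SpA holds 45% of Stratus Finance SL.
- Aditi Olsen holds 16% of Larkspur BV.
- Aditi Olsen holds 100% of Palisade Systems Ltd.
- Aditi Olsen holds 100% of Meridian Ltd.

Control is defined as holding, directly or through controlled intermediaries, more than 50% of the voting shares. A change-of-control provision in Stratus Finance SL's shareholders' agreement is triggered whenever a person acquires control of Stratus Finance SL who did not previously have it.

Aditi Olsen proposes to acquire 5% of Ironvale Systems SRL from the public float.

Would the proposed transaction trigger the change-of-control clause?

The purchase changes only Aditi's holdings, so Aditi is the only person who could newly come to control Stratus.
Aditi holds 100% of Meridian, so Aditi controls Meridian.
Meridian holds 100% of Redfern, so Aditi controls Redfern.
Redfern and Aditi and Meridian together hold 45% + 12% + 43% = 100% of Stratus, so Aditi controls Stratus.
So Aditi already controls Stratus before the transaction.
After the purchase, Aditi holds 5% of Ironvale directly.
Aditi controlled Stratus already, so this is not a new person acquiring control; every other person's position is unchanged or reduced.
No new person acquires control, so the clause is not triggered.

No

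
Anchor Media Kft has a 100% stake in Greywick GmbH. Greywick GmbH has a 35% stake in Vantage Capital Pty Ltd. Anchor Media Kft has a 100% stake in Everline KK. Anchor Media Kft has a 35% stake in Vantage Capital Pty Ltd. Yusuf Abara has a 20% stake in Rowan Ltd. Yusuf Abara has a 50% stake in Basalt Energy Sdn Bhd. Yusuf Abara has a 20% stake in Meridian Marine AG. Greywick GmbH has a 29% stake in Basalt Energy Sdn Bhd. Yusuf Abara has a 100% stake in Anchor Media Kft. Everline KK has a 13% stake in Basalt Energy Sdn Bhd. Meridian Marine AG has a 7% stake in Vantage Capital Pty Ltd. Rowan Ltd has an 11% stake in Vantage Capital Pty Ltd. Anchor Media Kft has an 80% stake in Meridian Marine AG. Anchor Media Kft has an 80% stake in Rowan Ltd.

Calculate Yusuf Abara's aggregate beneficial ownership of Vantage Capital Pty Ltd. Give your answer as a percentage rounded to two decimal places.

Yusuf reaches Vantage along 6 paths.
Via Anchor: 100% × 35% = 35%.
Via Anchor → Greywick: 100% × 100% × 35% = 35%.
Via Meridian: 20% × 7% = 1.4%.
Via Anchor → Meridian: 100% × 80% × 7% = 5.6%.
Via Rowan: 20% × 11% = 2.2%.
Via Anchor → Rowan: 100% × 80% × 11% = 8.8%.
Total: 35% + 35% + 1.4% + 5.6% + 2.2% + 8.8% = 88%.
Rounded: 88.00%.

88.00%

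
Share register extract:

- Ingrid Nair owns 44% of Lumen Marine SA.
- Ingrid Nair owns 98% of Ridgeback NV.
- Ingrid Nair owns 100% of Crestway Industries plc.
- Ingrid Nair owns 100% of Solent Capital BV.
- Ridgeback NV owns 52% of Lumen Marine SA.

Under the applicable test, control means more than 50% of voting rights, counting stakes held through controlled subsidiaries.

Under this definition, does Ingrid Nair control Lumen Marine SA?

Yes

Ingrid holds 98% of Ridgeback, so Ingrid controls Ridgeback.
Ingrid and Ridgeback together hold 44% + 52% = 96% of Lumen, so Ingrid controls Lumen.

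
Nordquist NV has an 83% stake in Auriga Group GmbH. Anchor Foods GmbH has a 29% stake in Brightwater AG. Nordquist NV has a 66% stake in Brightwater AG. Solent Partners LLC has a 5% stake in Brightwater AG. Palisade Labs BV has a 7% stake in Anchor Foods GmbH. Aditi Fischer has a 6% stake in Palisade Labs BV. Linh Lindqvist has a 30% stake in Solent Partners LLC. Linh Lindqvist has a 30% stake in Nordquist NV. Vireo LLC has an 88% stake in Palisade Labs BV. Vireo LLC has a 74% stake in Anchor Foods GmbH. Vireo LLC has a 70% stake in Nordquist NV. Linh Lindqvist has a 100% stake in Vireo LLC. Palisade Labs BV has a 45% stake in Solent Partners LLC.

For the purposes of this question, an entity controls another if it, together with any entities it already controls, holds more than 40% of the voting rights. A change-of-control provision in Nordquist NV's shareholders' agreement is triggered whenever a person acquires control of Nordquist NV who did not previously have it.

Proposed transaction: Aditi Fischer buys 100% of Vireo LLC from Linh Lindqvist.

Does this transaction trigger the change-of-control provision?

The purchase adds only to Aditi's holdings (Linh's stake shrinks), so Aditi is the only person who could newly come to control Nordquist.
Aditi's largest direct stake is 6% in Palisade, which does not meet the threshold, so Aditi controls no company.
Neither Aditi nor any entity Aditi controls holds any voting interest in Nordquist.
So before the transaction, Aditi does not control Nordquist.
After the purchase, Aditi holds 100% of Vireo directly, and Linh's stake falls to 0%.
Aditi holds 100% of Vireo, so Aditi controls Vireo.
Vireo holds 70% of Nordquist, so Aditi controls Nordquist.
Aditi did not control Nordquist before and does after, so the clause is triggered.

Yes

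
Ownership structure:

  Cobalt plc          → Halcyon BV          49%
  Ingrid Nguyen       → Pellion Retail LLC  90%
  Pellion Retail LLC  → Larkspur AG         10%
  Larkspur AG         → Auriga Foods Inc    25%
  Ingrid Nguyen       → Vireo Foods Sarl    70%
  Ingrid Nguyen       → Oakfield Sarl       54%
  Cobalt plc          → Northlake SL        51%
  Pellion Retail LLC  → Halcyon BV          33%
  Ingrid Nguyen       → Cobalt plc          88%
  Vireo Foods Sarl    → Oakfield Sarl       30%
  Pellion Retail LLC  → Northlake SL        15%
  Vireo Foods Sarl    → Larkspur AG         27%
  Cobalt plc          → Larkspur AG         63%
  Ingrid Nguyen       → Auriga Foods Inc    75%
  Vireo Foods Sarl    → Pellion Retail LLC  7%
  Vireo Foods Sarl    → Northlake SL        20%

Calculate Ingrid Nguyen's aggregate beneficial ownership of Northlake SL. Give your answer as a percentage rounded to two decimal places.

73.12%

Ingrid reaches Northlake along 4 paths.
Via Cobalt: 88% × 51% = 44.88%.
Via Pellion: 90% × 15% = 13.5%.
Via Vireo → Pellion: 70% × 7% × 15% = 0.735%.
Via Vireo: 70% × 20% = 14%.
Total: 44.88% + 13.5% + 0.735% + 14% = 73.115%.
Rounded: 73.12%.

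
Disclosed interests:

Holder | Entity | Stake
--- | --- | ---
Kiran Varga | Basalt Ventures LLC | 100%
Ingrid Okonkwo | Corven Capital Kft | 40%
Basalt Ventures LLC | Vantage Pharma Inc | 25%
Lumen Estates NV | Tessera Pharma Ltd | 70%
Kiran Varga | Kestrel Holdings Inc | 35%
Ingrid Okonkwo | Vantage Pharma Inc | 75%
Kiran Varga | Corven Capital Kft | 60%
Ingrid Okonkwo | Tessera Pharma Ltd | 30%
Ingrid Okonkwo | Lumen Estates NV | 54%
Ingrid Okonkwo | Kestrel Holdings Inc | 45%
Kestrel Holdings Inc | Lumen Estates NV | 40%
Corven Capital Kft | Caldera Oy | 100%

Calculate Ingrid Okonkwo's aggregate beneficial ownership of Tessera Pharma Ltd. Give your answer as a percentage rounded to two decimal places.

Ingrid reaches Tessera along 3 paths.
Via Kestrel → Lumen: 45% × 40% × 70% = 12.6%.
Via Lumen: 54% × 70% = 37.8%.
Direct stake: 30% = 30%.
Total: 12.6% + 37.8% + 30% = 80.4%.
Rounded: 80.40%.

80.40%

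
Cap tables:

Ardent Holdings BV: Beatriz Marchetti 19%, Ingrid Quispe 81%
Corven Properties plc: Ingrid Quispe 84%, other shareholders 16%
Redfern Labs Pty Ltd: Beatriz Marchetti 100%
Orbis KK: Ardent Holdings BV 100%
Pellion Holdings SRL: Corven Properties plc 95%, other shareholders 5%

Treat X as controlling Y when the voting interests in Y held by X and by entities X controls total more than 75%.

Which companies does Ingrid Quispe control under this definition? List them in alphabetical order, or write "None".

Ingrid holds 81% of Ardent, so Ingrid controls Ardent.
Ingrid holds 84% of Corven, so Ingrid controls Corven.
Ardent holds 100% of Orbis, so Ingrid controls Orbis.
Corven holds 95% of Pellion, so Ingrid controls Pellion.
No other company's threshold is met.

Ardent Holdings BV, Corven Properties plc, Orbis KK, Pellion Holdings SRL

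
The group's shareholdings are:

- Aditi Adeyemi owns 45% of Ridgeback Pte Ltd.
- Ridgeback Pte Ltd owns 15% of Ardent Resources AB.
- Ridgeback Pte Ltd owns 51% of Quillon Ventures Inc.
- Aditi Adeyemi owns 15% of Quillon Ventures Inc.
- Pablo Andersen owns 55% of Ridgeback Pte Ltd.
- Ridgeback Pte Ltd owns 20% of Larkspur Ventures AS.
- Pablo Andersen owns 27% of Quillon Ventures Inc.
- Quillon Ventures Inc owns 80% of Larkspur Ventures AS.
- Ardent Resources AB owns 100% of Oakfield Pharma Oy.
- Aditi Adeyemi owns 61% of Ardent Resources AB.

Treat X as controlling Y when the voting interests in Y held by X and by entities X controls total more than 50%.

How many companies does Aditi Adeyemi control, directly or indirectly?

Aditi holds 61% of Ardent, so Aditi controls Ardent.
Ardent holds 100% of Oakfield, so Aditi controls Oakfield.
No other company's threshold is met.
Aditi controls 2 companies.

2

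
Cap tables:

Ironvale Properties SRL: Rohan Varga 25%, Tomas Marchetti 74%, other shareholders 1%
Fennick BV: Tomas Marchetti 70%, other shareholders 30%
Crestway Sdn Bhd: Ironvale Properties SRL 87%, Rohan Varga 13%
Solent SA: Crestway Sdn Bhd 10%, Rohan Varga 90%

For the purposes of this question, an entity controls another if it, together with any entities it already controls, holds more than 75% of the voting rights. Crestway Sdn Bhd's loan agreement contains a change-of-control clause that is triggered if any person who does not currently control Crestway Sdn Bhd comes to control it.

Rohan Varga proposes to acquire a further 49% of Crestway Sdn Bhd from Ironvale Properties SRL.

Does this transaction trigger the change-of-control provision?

No

The purchase adds only to Rohan's holdings (Ironvale's stake shrinks), so Rohan is the only person who could newly come to control Crestway.
Rohan holds 90% of Solent, so Rohan controls Solent.
In Crestway, Rohan's side holds only 13%, not > 75%.
So before the transaction, Rohan does not control Crestway.
After the purchase, Rohan's direct stake in Crestway rises to 13% + 49% = 62%, and Ironvale's stake falls to 38%.
After the transaction, Rohan's side holds 62% of Crestway, not > 75%, so Rohan still does not control Crestway.
No new person acquires control, so the clause is not triggered.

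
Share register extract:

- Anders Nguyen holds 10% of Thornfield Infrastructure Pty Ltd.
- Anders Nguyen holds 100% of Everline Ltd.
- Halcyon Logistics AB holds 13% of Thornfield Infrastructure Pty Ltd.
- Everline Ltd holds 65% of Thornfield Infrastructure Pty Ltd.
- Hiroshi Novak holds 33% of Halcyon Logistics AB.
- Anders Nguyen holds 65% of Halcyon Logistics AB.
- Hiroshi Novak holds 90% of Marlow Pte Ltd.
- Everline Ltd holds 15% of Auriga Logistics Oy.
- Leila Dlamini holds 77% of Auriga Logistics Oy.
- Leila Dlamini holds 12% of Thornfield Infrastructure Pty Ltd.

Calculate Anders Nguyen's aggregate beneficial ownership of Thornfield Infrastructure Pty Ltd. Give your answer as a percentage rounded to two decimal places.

Anders reaches Thornfield along 3 paths.
Via Everline: 100% × 65% = 65%.
Direct stake: 10% = 10%.
Via Halcyon: 65% × 13% = 8.45%.
Total: 65% + 10% + 8.45% = 83.45%.

83.45%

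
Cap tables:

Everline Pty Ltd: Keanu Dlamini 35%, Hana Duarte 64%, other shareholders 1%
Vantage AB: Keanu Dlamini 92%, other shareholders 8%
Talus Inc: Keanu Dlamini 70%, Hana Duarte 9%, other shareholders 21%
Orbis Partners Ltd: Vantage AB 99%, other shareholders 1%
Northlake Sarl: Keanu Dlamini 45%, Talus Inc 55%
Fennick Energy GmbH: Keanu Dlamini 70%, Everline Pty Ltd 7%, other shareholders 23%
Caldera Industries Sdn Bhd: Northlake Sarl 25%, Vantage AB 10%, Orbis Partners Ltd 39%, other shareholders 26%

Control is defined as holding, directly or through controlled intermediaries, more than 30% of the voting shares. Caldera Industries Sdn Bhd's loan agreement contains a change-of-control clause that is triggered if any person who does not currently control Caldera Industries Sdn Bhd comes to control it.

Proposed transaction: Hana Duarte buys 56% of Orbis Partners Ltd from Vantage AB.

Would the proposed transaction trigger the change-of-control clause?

Yes

The purchase adds only to Hana's holdings (Vantage's stake shrinks), so Hana is the only person who could newly come to control Caldera.
Hana holds 64% of Everline, so Hana controls Everline.
Neither Hana nor any entity Hana controls holds any voting interest in Caldera.
So before the transaction, Hana does not control Caldera.
After the purchase, Hana holds 56% of Orbis directly, and Vantage's stake falls to 43%.
Hana holds 56% of Orbis, so Hana controls Orbis.
Orbis holds 39% of Caldera, so Hana controls Caldera.
Hana did not control Caldera before and does after, so the clause is triggered.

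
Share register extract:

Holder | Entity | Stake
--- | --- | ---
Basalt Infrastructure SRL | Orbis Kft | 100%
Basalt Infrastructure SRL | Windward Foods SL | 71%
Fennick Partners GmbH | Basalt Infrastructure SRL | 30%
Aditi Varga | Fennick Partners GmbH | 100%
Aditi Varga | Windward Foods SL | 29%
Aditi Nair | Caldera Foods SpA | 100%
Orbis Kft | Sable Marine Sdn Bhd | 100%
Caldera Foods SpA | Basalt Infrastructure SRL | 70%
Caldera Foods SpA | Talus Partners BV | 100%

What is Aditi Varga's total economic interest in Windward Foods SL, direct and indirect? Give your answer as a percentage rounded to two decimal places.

50.30%

Aditi Varga reaches Windward along 2 paths.
Direct stake: 29% = 29%.
Via Fennick → Basalt: 100% × 30% × 71% = 21.3%.
Total: 29% + 21.3% = 50.3%.
Rounded: 50.30%.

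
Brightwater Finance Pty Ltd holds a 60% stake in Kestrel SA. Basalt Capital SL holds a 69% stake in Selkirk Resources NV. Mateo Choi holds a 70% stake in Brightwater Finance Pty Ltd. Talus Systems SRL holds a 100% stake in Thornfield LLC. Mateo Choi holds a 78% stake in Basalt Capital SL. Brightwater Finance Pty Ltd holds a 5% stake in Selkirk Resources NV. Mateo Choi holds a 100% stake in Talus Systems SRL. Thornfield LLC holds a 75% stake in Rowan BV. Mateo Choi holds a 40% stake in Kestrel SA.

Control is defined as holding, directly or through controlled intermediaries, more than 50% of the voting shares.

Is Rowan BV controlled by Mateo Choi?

Yes

Mateo holds 100% of Talus, so Mateo controls Talus.
Talus holds 100% of Thornfield, so Mateo controls Thornfield.
Thornfield holds 75% of Rowan, so Mateo controls Rowan.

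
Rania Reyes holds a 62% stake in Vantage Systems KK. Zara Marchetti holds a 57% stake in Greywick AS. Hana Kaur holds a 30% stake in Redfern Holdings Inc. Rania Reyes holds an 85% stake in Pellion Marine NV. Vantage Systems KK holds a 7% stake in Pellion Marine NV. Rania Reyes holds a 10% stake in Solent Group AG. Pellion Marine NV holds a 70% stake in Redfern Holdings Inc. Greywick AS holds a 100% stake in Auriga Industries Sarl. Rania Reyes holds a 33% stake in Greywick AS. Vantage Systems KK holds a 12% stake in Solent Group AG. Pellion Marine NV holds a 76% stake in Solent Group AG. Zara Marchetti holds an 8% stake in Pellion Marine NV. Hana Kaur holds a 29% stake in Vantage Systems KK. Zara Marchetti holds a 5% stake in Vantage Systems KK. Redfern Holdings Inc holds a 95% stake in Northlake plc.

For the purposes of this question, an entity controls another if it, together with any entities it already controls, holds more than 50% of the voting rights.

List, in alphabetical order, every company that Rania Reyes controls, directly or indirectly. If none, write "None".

Rania holds 62% of Vantage, so Rania controls Vantage.
Rania and Vantage together hold 85% + 7% = 92% of Pellion, so Rania controls Pellion.
Pellion holds 70% of Redfern, so Rania controls Redfern.
Pellion and Vantage and Rania together hold 76% + 12% + 10% = 98% of Solent, so Rania controls Solent.
Redfern holds 95% of Northlake, so Rania controls Northlake.
No other company's threshold is met.

Northlake plc, Pellion Marine NV, Redfern Holdings Inc, Solent Group AG, Vantage Systems KK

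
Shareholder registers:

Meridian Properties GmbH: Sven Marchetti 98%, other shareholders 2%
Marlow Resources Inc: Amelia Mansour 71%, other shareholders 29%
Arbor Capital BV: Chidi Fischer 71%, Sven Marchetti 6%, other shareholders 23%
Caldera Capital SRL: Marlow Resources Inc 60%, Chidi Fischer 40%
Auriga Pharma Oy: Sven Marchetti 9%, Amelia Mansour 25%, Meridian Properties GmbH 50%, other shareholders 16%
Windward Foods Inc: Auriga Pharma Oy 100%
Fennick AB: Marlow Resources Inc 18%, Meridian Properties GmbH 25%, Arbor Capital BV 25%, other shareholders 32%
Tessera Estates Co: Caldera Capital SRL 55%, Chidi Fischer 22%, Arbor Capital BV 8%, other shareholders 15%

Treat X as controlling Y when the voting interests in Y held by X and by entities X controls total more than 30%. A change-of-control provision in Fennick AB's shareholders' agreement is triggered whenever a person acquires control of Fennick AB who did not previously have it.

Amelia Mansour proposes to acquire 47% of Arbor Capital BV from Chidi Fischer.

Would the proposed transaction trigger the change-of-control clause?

Yes

The purchase adds only to Amelia's holdings (Chidi's stake shrinks), so Amelia is the only person who could newly come to control Fennick.
Amelia holds 71% of Marlow, so Amelia controls Marlow.
Marlow holds 60% of Caldera, so Amelia controls Caldera.
Caldera holds 55% of Tessera, so Amelia controls Tessera.
In Fennick, Amelia's side holds only 18%, not > 30%.
So before the transaction, Amelia does not control Fennick.
After the purchase, Amelia holds 47% of Arbor directly, and Chidi's stake falls to 24%.
Amelia holds 47% of Arbor, so Amelia controls Arbor.
Marlow and Arbor together hold 18% + 25% = 43% of Fennick, so Amelia controls Fennick.
Amelia did not control Fennick before and does after, so the clause is triggered.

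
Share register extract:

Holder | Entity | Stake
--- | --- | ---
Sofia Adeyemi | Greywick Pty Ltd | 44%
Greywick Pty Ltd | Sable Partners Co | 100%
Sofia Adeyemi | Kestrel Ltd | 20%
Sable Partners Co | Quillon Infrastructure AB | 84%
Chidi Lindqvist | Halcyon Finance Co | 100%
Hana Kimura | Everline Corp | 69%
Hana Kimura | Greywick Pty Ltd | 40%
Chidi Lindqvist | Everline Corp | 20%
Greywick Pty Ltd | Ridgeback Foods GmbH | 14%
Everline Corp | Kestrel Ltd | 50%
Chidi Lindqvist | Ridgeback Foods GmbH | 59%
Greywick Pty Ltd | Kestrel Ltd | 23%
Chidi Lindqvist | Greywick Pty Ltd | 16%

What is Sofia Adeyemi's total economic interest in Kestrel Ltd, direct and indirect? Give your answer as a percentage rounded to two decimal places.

30.12%

Sofia reaches Kestrel along 2 paths.
Via Greywick: 44% × 23% = 10.12%.
Direct stake: 20% = 20%.
Total: 10.12% + 20% = 30.12%.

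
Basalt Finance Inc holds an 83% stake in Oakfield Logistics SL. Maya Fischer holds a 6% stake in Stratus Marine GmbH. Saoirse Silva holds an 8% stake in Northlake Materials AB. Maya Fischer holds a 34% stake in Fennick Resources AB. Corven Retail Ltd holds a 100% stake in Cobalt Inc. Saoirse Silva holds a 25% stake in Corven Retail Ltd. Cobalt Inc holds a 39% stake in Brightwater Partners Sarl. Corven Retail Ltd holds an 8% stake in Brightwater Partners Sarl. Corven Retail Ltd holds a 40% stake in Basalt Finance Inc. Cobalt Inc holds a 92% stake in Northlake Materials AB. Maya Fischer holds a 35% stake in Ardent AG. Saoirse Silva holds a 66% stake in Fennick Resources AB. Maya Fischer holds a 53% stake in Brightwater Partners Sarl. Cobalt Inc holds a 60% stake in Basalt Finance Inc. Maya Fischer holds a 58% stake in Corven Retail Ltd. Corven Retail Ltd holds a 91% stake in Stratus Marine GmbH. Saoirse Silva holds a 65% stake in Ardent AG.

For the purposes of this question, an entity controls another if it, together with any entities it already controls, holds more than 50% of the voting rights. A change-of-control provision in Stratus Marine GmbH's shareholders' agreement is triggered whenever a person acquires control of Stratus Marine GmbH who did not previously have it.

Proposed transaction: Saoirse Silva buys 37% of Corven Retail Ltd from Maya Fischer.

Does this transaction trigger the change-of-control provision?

The purchase adds only to Saoirse's holdings (Maya's stake shrinks), so Saoirse is the only person who could newly come to control Stratus.
Saoirse holds 66% of Fennick, so Saoirse controls Fennick.
Saoirse holds 65% of Ardent, so Saoirse controls Ardent.
Neither Saoirse nor any entity Saoirse controls holds any voting interest in Stratus.
So before the transaction, Saoirse does not control Stratus.
After the purchase, Saoirse's direct stake in Corven rises to 25% + 37% = 62%, and Maya's stake falls to 21%.
Saoirse holds 62% of Corven, so Saoirse controls Corven.
Corven holds 91% of Stratus, so Saoirse controls Stratus.
Saoirse did not control Stratus before and does after, so the clause is triggered.

Yes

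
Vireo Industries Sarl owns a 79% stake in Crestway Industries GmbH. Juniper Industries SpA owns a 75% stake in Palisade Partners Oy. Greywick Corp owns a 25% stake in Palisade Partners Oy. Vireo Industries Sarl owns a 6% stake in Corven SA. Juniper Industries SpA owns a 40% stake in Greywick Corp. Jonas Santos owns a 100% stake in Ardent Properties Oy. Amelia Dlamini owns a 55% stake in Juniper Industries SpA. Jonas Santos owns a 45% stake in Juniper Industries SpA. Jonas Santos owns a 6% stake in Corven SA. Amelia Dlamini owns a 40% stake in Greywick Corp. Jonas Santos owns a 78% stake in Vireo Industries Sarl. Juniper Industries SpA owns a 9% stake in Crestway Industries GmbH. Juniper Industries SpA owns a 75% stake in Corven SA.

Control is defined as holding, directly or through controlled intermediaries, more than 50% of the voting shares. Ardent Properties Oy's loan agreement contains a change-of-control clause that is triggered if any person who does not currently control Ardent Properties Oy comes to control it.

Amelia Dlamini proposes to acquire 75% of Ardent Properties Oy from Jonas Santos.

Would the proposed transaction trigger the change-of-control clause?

The purchase adds only to Amelia's holdings (Jonas's stake shrinks), so Amelia is the only person who could newly come to control Ardent.
Amelia holds 55% of Juniper, so Amelia controls Juniper.
Amelia and Juniper together hold 40% + 40% = 80% of Greywick, so Amelia controls Greywick.
Juniper and Greywick together hold 75% + 25% = 100% of Palisade, so Amelia controls Palisade.
Juniper holds 75% of Corven, so Amelia controls Corven.
Neither Amelia nor any entity Amelia controls holds any voting interest in Ardent.
So before the transaction, Amelia does not control Ardent.
After the purchase, Amelia holds 75% of Ardent directly, and Jonas's stake falls to 25%.
Amelia holds 75% of Ardent, so Amelia controls Ardent.
Amelia did not control Ardent before and does after, so the clause is triggered.

Yes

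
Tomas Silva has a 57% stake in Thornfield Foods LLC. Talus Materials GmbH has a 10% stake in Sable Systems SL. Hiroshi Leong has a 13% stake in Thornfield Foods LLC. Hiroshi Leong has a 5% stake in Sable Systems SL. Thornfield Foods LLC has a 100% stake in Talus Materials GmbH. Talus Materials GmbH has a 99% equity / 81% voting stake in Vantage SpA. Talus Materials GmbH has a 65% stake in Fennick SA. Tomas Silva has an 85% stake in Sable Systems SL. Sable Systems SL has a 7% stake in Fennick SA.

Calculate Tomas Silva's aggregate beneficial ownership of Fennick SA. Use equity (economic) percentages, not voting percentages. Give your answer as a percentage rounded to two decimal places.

43.40%

Tomas reaches Fennick along 3 paths.
Via Thornfield → Talus: 57% × 100% × 65% = 37.05%.
Via Sable: 85% × 7% = 5.95%.
Via Thornfield → Talus → Sable: 57% × 100% × 10% × 7% = 0.399%.
Total: 37.05% + 5.95% + 0.399% = 43.399%.
Rounded: 43.40%.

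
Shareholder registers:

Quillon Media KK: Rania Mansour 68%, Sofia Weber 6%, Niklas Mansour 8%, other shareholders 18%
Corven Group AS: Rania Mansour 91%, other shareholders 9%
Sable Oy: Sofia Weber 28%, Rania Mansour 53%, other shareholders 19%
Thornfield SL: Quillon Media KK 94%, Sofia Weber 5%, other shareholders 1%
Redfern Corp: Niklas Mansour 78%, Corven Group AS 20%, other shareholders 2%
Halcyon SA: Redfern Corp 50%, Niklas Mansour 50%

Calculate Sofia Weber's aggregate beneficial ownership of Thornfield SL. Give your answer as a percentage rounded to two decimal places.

Sofia reaches Thornfield along 2 paths.
Via Quillon: 6% × 94% = 5.64%.
Direct stake: 5% = 5%.
Total: 5.64% + 5% = 10.64%.

10.64%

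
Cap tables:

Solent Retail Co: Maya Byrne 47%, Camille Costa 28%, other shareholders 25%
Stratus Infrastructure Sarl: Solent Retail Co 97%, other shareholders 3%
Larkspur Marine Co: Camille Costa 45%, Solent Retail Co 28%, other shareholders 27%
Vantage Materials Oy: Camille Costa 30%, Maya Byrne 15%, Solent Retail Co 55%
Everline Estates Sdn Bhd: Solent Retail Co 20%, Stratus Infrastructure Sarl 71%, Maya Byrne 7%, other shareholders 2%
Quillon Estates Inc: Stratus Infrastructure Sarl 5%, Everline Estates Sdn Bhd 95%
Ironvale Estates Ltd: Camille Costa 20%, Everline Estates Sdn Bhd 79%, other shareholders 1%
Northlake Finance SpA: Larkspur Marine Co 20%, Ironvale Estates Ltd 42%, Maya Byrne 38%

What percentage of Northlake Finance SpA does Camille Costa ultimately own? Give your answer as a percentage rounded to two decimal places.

27.22%

Camille reaches Northlake along 5 paths.
Via Larkspur: 45% × 20% = 9%.
Via Solent → Larkspur: 28% × 28% × 20% = 1.568%.
Via Ironvale: 20% × 42% = 8.4%.
Via Solent → Everline → Ironvale: 28% × 20% × 79% × 42% = 1.85808%.
Via Solent → Stratus → Everline → Ironvale: 28% × 97% × 71% × 79% × 42% = 6.39829848%.
Total: 9% + 1.568% + 8.4% + 1.85808% + 6.39829848% = 27.22437848%.
Rounded: 27.22%.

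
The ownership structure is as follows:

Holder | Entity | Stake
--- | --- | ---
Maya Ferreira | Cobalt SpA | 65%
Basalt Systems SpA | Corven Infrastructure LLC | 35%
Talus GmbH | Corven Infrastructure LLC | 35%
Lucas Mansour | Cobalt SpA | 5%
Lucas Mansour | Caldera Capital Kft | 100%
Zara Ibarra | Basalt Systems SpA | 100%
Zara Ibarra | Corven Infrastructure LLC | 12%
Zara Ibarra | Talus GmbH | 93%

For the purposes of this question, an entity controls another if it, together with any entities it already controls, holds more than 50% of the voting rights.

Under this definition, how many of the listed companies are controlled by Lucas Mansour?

1

Lucas holds 100% of Caldera, so Lucas controls Caldera.
No other company's threshold is met.
Lucas controls 1 company.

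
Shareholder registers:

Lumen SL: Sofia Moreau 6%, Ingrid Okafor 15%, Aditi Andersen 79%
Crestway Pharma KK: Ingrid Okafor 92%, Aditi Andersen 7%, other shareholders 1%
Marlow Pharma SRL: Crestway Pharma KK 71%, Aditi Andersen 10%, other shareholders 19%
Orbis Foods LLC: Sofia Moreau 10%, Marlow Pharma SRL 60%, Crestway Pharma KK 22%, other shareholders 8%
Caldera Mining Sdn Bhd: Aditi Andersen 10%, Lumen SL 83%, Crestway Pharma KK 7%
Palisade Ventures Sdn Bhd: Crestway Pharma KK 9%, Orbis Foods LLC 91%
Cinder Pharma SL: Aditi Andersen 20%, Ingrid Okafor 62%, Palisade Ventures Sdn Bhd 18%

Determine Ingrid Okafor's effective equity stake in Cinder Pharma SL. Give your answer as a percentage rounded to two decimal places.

73.23%

Ingrid reaches Cinder along 4 paths.
Direct stake: 62% = 62%.
Via Crestway → Palisade: 92% × 9% × 18% = 1.4904%.
Via Crestway → Marlow → Orbis → Palisade: 92% × 71% × 60% × 91% × 18% = 6.4196496%.
Via Crestway → Orbis → Palisade: 92% × 22% × 91% × 18% = 3.315312%.
Total: 62% + 1.4904% + 6.4196496% + 3.315312% = 73.2253616%.
Rounded: 73.23%.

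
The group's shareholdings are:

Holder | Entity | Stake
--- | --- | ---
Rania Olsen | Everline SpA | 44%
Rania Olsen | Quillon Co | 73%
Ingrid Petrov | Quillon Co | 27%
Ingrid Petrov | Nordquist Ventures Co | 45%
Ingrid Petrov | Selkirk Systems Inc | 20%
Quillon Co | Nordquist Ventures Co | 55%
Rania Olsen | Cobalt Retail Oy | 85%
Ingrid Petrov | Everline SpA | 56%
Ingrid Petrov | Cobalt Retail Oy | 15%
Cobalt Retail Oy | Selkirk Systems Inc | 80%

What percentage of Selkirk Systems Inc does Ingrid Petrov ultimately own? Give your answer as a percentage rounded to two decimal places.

32.00%

Ingrid reaches Selkirk along 2 paths.
Direct stake: 20% = 20%.
Via Cobalt: 15% × 80% = 12%.
Total: 20% + 12% = 32%.
Rounded: 32.00%.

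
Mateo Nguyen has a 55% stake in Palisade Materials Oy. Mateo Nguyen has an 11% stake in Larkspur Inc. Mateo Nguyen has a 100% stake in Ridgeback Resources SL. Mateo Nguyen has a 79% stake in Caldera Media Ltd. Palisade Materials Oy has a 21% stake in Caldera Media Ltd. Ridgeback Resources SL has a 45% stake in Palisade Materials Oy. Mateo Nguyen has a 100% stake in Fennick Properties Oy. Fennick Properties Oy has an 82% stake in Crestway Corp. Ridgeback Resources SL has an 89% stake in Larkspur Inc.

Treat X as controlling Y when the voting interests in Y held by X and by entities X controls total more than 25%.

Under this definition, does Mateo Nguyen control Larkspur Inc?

Mateo holds 100% of Ridgeback, so Mateo controls Ridgeback.
Mateo and Ridgeback together hold 11% + 89% = 100% of Larkspur, so Mateo controls Larkspur.

Yes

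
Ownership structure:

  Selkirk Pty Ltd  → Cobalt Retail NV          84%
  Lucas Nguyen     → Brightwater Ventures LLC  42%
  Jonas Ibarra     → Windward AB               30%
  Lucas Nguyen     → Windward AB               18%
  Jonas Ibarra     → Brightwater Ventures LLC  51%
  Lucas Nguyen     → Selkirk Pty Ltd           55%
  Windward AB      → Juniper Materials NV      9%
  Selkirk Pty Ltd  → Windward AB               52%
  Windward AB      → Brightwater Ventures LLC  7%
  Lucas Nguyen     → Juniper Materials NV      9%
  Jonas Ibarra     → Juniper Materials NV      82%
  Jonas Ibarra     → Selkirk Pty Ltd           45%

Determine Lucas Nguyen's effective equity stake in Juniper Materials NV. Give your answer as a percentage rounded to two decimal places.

Lucas reaches Juniper along 3 paths.
Direct stake: 9% = 9%.
Via Selkirk → Windward: 55% × 52% × 9% = 2.574%.
Via Windward: 18% × 9% = 1.62%.
Total: 9% + 2.574% + 1.62% = 13.194%.
Rounded: 13.19%.

13.19%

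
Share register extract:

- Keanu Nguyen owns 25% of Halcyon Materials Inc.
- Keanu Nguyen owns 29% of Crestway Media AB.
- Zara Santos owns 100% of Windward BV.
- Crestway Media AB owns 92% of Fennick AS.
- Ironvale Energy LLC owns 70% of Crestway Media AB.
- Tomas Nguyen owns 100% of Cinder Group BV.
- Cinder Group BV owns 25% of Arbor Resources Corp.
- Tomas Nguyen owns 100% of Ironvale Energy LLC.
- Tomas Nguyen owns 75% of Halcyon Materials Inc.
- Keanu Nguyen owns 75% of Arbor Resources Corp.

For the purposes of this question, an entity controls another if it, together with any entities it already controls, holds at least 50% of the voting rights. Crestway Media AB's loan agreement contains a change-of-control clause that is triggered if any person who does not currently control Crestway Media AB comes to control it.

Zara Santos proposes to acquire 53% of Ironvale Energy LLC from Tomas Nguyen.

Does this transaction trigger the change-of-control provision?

The purchase adds only to Zara's holdings (Tomas's stake shrinks), so Zara is the only person who could newly come to control Crestway.
Zara holds 100% of Windward, so Zara controls Windward.
Neither Zara nor any entity Zara controls holds any voting interest in Crestway.
So before the transaction, Zara does not control Crestway.
After the purchase, Zara holds 53% of Ironvale directly, and Tomas's stake falls to 47%.
Zara holds 53% of Ironvale, so Zara controls Ironvale.
Ironvale holds 70% of Crestway, so Zara controls Crestway.
Zara did not control Crestway before and does after, so the clause is triggered.

Yes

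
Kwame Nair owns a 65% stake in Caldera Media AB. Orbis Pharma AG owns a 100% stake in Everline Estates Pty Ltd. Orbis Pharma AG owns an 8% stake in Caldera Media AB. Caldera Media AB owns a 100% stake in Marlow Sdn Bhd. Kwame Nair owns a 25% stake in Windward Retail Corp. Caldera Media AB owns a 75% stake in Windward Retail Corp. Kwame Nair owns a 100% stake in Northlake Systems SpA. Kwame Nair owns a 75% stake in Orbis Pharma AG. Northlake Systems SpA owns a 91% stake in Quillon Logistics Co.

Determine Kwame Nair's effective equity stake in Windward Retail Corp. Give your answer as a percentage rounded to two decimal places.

Kwame reaches Windward along 3 paths.
Direct stake: 25% = 25%.
Via Caldera: 65% × 75% = 48.75%.
Via Orbis → Caldera: 75% × 8% × 75% = 4.5%.
Total: 25% + 48.75% + 4.5% = 78.25%.

78.25%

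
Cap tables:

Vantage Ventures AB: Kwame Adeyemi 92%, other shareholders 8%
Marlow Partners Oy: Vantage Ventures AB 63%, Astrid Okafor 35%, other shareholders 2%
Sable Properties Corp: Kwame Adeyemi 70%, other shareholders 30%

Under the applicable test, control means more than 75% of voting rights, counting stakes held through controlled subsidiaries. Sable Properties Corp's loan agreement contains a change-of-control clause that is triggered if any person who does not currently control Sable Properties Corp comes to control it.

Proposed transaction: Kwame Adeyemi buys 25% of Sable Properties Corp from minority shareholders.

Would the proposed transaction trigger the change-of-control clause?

Yes

The purchase changes only Kwame's holdings, so Kwame is the only person who could newly come to control Sable.
Kwame holds 92% of Vantage, so Kwame controls Vantage.
In Sable, Kwame's side holds only 70%, not > 75%.
So before the transaction, Kwame does not control Sable.
After the purchase, Kwame's direct stake in Sable rises to 70% + 25% = 95%.
Kwame holds 95% of Sable, so Kwame controls Sable.
Kwame did not control Sable before and does after, so the clause is triggered.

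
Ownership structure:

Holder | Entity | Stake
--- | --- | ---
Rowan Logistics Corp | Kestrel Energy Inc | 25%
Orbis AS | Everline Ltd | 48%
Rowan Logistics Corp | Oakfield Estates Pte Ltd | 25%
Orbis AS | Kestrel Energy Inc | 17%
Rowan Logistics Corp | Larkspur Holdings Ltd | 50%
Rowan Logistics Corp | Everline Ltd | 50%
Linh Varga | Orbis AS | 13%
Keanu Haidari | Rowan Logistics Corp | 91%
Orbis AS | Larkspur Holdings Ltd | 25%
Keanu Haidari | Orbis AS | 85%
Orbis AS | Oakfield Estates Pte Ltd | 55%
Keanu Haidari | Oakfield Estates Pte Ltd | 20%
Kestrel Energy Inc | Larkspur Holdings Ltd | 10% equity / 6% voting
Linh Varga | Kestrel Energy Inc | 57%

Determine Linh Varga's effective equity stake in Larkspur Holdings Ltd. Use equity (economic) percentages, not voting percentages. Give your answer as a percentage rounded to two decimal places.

9.17%

Linh reaches Larkspur along 3 paths.
Via Kestrel: 57% × 10% = 5.7%.
Via Orbis → Kestrel: 13% × 17% × 10% = 0.221%.
Via Orbis: 13% × 25% = 3.25%.
Total: 5.7% + 0.221% + 3.25% = 9.171%.
Rounded: 9.17%.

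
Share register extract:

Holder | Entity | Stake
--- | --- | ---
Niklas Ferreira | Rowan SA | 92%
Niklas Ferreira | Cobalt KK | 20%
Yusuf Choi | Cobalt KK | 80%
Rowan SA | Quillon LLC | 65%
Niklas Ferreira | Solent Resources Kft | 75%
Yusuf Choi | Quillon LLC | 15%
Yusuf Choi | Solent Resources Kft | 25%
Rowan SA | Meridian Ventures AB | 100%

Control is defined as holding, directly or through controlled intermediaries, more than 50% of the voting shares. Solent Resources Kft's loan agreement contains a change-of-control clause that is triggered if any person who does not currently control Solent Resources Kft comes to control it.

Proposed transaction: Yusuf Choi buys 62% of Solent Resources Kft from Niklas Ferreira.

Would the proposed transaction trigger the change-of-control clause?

Yes

The purchase adds only to Yusuf's holdings (Niklas's stake shrinks), so Yusuf is the only person who could newly come to control Solent.
Yusuf holds 80% of Cobalt, so Yusuf controls Cobalt.
In Solent, Yusuf's side holds only 25%, not > 50%.
So before the transaction, Yusuf does not control Solent.
After the purchase, Yusuf's direct stake in Solent rises to 25% + 62% = 87%, and Niklas's stake falls to 13%.
Yusuf holds 87% of Solent, so Yusuf controls Solent.
Yusuf did not control Solent before and does after, so the clause is triggered.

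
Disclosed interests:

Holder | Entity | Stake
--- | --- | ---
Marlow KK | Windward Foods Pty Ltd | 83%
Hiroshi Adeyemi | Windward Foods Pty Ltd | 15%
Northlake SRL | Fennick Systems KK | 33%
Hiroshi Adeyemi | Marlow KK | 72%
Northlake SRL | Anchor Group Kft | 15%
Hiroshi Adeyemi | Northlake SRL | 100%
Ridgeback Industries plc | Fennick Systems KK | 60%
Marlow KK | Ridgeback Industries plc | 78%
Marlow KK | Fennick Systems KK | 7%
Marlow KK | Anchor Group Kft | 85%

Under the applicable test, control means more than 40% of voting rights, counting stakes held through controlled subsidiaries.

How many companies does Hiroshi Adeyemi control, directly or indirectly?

Hiroshi holds 72% of Marlow, so Hiroshi controls Marlow.
Hiroshi holds 100% of Northlake, so Hiroshi controls Northlake.
Marlow holds 78% of Ridgeback, so Hiroshi controls Ridgeback.
Ridgeback and Marlow and Northlake together hold 60% + 7% + 33% = 100% of Fennick, so Hiroshi controls Fennick.
Northlake and Marlow together hold 15% + 85% = 100% of Anchor, so Hiroshi controls Anchor.
Hiroshi and Marlow together hold 15% + 83% = 98% of Windward, so Hiroshi controls Windward.
Hiroshi controls 6 companies.

6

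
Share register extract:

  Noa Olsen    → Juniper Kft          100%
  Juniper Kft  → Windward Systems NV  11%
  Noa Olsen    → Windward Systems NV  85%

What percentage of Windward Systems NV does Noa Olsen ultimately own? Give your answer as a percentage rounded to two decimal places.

Noa reaches Windward along 2 paths.
Via Juniper: 100% × 11% = 11%.
Direct stake: 85% = 85%.
Total: 11% + 85% = 96%.
Rounded: 96.00%.

96.00%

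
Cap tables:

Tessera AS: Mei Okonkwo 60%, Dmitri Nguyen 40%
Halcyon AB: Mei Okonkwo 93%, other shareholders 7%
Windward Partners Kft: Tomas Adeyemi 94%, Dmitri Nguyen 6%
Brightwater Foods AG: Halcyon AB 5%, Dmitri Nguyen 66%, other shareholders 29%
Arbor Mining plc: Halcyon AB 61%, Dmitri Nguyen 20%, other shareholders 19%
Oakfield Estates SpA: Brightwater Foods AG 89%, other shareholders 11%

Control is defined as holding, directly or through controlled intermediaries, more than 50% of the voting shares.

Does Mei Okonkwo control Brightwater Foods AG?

Mei holds 60% of Tessera, so Mei controls Tessera.
Mei holds 93% of Halcyon, so Mei controls Halcyon.
Halcyon holds 61% of Arbor, so Mei controls Arbor.
In Brightwater, Mei's side holds only 5%, not > 50%.
So Mei does not control Brightwater.

No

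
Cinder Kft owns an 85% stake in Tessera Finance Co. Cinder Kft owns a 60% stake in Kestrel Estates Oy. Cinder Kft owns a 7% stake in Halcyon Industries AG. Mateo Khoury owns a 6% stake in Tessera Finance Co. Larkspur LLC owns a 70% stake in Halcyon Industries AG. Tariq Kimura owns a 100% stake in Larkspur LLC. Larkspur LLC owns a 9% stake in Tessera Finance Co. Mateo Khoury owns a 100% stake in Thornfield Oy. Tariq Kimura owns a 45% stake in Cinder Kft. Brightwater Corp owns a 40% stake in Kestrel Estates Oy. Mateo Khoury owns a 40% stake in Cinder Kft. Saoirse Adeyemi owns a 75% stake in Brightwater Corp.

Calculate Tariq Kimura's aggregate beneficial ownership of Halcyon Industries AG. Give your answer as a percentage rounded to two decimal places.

Tariq reaches Halcyon along 2 paths.
Via Cinder: 45% × 7% = 3.15%.
Via Larkspur: 100% × 70% = 70%.
Total: 3.15% + 70% = 73.15%.

73.15%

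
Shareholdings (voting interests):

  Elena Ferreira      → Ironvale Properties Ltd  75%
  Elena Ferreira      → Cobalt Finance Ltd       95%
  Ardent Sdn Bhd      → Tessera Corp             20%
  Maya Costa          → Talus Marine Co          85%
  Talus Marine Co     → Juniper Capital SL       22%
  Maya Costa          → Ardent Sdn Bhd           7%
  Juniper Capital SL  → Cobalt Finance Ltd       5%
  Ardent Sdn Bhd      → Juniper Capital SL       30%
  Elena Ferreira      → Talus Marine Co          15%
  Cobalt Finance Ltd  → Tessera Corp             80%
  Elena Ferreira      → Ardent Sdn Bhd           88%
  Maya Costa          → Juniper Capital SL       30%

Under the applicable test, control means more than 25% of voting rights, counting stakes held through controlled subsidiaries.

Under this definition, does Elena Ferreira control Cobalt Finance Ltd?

Yes

Elena holds 88% of Ardent, so Elena controls Ardent.
Ardent holds 30% of Juniper, so Elena controls Juniper.
Juniper and Elena together hold 5% + 95% = 100% of Cobalt, so Elena controls Cobalt.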